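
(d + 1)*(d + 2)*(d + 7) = d^3 + 10*d^2 + 23*d + 14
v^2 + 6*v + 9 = (v + 3)^2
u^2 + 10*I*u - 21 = (u + 3*I)*(u + 7*I)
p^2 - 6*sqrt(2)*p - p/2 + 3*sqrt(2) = (p - 1/2)*(p - 6*sqrt(2))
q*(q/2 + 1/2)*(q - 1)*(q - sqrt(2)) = q^4/2 - sqrt(2)*q^3/2 - q^2/2 + sqrt(2)*q/2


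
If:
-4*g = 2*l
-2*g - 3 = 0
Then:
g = -3/2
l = 3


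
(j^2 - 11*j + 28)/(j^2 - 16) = (j - 7)/(j + 4)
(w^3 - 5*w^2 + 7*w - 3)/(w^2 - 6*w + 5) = (w^2 - 4*w + 3)/(w - 5)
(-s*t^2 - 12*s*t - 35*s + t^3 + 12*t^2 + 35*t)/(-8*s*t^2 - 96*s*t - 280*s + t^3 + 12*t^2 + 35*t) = (s - t)/(8*s - t)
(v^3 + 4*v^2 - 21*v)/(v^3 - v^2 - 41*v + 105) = v/(v - 5)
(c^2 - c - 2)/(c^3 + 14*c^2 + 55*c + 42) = (c - 2)/(c^2 + 13*c + 42)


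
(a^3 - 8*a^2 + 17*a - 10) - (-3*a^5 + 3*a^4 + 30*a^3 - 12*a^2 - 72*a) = 3*a^5 - 3*a^4 - 29*a^3 + 4*a^2 + 89*a - 10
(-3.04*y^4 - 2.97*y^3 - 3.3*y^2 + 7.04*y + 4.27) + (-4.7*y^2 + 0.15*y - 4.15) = -3.04*y^4 - 2.97*y^3 - 8.0*y^2 + 7.19*y + 0.119999999999999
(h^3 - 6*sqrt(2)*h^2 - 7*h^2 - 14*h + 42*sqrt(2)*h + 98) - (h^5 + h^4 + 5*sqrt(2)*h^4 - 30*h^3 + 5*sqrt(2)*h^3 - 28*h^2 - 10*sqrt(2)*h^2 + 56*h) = -h^5 - 5*sqrt(2)*h^4 - h^4 - 5*sqrt(2)*h^3 + 31*h^3 + 4*sqrt(2)*h^2 + 21*h^2 - 70*h + 42*sqrt(2)*h + 98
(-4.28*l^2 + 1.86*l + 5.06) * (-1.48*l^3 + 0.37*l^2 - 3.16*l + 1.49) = 6.3344*l^5 - 4.3364*l^4 + 6.7242*l^3 - 10.3826*l^2 - 13.2182*l + 7.5394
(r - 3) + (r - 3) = 2*r - 6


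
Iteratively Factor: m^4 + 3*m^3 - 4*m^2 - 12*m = (m)*(m^3 + 3*m^2 - 4*m - 12) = m*(m + 2)*(m^2 + m - 6) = m*(m - 2)*(m + 2)*(m + 3)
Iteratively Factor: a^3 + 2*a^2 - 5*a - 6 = (a - 2)*(a^2 + 4*a + 3) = (a - 2)*(a + 3)*(a + 1)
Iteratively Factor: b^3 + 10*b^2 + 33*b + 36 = (b + 3)*(b^2 + 7*b + 12) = (b + 3)^2*(b + 4)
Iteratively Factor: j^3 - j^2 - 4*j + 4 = (j - 1)*(j^2 - 4) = (j - 1)*(j + 2)*(j - 2)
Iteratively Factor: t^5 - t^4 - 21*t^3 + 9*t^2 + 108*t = (t + 3)*(t^4 - 4*t^3 - 9*t^2 + 36*t) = (t - 4)*(t + 3)*(t^3 - 9*t) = (t - 4)*(t - 3)*(t + 3)*(t^2 + 3*t) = t*(t - 4)*(t - 3)*(t + 3)*(t + 3)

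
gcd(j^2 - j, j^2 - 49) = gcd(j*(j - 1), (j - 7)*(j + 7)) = 1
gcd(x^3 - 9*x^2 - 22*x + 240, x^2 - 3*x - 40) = x^2 - 3*x - 40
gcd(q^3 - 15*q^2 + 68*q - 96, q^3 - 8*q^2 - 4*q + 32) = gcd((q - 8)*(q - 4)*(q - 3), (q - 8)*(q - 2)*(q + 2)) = q - 8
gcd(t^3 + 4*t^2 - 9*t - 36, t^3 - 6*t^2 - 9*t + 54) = t^2 - 9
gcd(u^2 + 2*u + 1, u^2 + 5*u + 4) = u + 1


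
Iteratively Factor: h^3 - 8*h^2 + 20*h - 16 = (h - 2)*(h^2 - 6*h + 8) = (h - 2)^2*(h - 4)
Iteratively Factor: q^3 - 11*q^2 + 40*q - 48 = (q - 3)*(q^2 - 8*q + 16) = (q - 4)*(q - 3)*(q - 4)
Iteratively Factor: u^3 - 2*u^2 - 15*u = (u)*(u^2 - 2*u - 15) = u*(u - 5)*(u + 3)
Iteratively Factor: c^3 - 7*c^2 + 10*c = (c - 5)*(c^2 - 2*c) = c*(c - 5)*(c - 2)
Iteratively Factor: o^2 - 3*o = (o)*(o - 3)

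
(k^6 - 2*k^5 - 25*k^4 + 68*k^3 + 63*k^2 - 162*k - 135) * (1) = k^6 - 2*k^5 - 25*k^4 + 68*k^3 + 63*k^2 - 162*k - 135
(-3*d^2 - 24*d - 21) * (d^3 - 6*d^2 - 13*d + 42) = -3*d^5 - 6*d^4 + 162*d^3 + 312*d^2 - 735*d - 882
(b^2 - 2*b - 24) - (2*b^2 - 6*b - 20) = -b^2 + 4*b - 4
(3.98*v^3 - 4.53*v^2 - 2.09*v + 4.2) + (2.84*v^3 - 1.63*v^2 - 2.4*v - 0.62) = 6.82*v^3 - 6.16*v^2 - 4.49*v + 3.58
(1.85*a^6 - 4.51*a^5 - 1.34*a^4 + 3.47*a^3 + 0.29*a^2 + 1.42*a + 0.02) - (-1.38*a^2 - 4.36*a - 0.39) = 1.85*a^6 - 4.51*a^5 - 1.34*a^4 + 3.47*a^3 + 1.67*a^2 + 5.78*a + 0.41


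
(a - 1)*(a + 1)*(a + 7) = a^3 + 7*a^2 - a - 7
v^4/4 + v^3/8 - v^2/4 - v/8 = v*(v/2 + 1/4)*(v/2 + 1/2)*(v - 1)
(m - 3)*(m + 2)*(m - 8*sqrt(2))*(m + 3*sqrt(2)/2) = m^4 - 13*sqrt(2)*m^3/2 - m^3 - 30*m^2 + 13*sqrt(2)*m^2/2 + 24*m + 39*sqrt(2)*m + 144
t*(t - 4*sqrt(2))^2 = t^3 - 8*sqrt(2)*t^2 + 32*t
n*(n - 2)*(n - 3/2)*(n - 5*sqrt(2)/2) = n^4 - 5*sqrt(2)*n^3/2 - 7*n^3/2 + 3*n^2 + 35*sqrt(2)*n^2/4 - 15*sqrt(2)*n/2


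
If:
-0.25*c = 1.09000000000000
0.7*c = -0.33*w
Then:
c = -4.36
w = 9.25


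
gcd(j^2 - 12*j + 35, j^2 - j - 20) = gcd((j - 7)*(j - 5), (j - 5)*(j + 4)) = j - 5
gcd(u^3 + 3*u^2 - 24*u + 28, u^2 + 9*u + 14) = u + 7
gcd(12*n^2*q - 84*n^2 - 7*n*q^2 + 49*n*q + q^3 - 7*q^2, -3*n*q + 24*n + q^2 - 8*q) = -3*n + q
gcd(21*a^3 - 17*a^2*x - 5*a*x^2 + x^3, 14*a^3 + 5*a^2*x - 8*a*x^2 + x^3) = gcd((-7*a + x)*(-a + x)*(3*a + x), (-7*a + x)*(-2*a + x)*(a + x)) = -7*a + x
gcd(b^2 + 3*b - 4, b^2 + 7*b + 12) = b + 4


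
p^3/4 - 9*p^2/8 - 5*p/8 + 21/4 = (p/4 + 1/2)*(p - 7/2)*(p - 3)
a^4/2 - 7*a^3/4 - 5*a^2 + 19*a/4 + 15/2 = (a/2 + 1/2)*(a - 5)*(a - 3/2)*(a + 2)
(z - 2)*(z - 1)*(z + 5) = z^3 + 2*z^2 - 13*z + 10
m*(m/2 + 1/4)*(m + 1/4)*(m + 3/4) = m^4/2 + 3*m^3/4 + 11*m^2/32 + 3*m/64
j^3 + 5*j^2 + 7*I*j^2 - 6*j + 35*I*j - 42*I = (j - 1)*(j + 6)*(j + 7*I)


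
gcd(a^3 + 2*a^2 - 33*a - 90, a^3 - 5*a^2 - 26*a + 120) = a^2 - a - 30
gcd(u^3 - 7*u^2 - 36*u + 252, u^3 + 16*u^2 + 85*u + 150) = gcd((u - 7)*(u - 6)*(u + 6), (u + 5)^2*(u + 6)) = u + 6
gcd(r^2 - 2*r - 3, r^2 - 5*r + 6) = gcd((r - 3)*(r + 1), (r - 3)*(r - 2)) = r - 3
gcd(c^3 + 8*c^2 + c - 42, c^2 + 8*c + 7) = c + 7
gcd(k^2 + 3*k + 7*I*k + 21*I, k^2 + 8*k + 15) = k + 3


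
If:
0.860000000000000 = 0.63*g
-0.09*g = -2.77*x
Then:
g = 1.37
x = 0.04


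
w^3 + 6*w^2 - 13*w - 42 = (w - 3)*(w + 2)*(w + 7)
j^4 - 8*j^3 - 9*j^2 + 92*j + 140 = (j - 7)*(j - 5)*(j + 2)^2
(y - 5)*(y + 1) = y^2 - 4*y - 5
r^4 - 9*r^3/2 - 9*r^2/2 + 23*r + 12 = (r - 4)*(r - 3)*(r + 1/2)*(r + 2)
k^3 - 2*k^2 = k^2*(k - 2)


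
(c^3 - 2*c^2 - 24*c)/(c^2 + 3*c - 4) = c*(c - 6)/(c - 1)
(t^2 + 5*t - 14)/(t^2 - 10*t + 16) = (t + 7)/(t - 8)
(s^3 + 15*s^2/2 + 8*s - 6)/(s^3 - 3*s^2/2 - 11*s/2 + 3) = (s + 6)/(s - 3)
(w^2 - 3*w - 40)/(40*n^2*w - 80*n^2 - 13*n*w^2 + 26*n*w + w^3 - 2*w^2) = (w^2 - 3*w - 40)/(40*n^2*w - 80*n^2 - 13*n*w^2 + 26*n*w + w^3 - 2*w^2)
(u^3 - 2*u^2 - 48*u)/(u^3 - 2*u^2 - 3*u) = (-u^2 + 2*u + 48)/(-u^2 + 2*u + 3)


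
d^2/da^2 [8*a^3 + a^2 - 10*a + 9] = 48*a + 2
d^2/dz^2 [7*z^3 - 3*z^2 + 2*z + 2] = 42*z - 6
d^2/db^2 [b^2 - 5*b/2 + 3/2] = 2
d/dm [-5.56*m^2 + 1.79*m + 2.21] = 1.79 - 11.12*m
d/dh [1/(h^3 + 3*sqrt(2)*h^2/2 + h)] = 4*(-3*h^2 - 3*sqrt(2)*h - 1)/(h^2*(2*h^2 + 3*sqrt(2)*h + 2)^2)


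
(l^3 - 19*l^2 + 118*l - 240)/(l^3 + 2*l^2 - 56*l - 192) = (l^2 - 11*l + 30)/(l^2 + 10*l + 24)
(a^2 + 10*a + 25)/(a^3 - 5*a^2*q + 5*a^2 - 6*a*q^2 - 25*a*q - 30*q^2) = (-a - 5)/(-a^2 + 5*a*q + 6*q^2)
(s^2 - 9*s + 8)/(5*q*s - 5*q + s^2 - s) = (s - 8)/(5*q + s)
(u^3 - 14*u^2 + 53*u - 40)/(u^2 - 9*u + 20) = (u^2 - 9*u + 8)/(u - 4)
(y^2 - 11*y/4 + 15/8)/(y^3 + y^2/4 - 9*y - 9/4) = (8*y^2 - 22*y + 15)/(2*(4*y^3 + y^2 - 36*y - 9))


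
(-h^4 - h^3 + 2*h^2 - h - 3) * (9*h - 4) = -9*h^5 - 5*h^4 + 22*h^3 - 17*h^2 - 23*h + 12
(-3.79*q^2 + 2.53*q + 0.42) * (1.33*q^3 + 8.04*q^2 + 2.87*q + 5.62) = -5.0407*q^5 - 27.1067*q^4 + 10.0225*q^3 - 10.6619*q^2 + 15.424*q + 2.3604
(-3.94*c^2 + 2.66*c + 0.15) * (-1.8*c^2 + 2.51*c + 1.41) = 7.092*c^4 - 14.6774*c^3 + 0.8512*c^2 + 4.1271*c + 0.2115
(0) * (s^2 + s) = 0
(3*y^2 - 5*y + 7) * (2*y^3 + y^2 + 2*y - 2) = 6*y^5 - 7*y^4 + 15*y^3 - 9*y^2 + 24*y - 14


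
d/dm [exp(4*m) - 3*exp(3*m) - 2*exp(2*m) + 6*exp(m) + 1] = (4*exp(3*m) - 9*exp(2*m) - 4*exp(m) + 6)*exp(m)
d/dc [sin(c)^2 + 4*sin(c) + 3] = 2*(sin(c) + 2)*cos(c)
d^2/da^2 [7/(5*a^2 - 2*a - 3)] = 14*(25*a^2 - 10*a - 4*(5*a - 1)^2 - 15)/(-5*a^2 + 2*a + 3)^3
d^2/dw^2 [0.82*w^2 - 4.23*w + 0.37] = 1.64000000000000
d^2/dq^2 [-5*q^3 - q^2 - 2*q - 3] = -30*q - 2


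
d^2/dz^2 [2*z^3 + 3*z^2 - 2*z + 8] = 12*z + 6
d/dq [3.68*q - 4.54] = 3.68000000000000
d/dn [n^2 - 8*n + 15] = 2*n - 8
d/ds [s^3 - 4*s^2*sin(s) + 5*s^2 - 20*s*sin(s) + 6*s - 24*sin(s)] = -4*s^2*cos(s) + 3*s^2 - 8*s*sin(s) - 20*s*cos(s) + 10*s - 20*sin(s) - 24*cos(s) + 6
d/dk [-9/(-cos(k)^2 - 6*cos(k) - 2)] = 18*(cos(k) + 3)*sin(k)/(cos(k)^2 + 6*cos(k) + 2)^2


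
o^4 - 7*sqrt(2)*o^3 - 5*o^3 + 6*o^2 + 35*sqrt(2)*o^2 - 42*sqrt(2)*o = o*(o - 3)*(o - 2)*(o - 7*sqrt(2))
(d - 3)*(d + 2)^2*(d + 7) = d^4 + 8*d^3 - d^2 - 68*d - 84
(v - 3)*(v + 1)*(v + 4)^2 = v^4 + 6*v^3 - 3*v^2 - 56*v - 48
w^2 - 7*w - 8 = (w - 8)*(w + 1)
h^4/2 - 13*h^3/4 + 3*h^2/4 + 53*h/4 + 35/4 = (h/2 + 1/2)*(h - 5)*(h - 7/2)*(h + 1)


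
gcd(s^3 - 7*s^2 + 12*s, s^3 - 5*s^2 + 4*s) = s^2 - 4*s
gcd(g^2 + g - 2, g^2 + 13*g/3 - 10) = 1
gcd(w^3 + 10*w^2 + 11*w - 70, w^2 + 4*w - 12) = w - 2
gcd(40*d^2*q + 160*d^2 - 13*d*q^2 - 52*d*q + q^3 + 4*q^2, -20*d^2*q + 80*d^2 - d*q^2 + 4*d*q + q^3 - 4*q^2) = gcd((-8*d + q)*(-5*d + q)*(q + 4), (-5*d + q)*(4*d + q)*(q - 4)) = -5*d + q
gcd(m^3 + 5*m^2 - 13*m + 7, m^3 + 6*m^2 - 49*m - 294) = m + 7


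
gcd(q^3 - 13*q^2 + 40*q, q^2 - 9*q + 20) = q - 5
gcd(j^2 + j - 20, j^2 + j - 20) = j^2 + j - 20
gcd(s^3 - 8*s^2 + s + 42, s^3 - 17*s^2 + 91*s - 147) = s^2 - 10*s + 21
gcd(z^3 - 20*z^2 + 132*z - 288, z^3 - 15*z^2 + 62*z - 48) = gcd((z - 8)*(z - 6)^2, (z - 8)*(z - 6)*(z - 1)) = z^2 - 14*z + 48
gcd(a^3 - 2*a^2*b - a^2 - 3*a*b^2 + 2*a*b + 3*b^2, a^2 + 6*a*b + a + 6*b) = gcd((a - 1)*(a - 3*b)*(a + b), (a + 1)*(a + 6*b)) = 1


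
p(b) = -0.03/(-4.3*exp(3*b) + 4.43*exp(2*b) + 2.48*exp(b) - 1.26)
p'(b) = -0.03*(12.9*exp(3*b) - 8.86*exp(2*b) - 2.48*exp(b))/(-4.3*exp(3*b) + 4.43*exp(2*b) + 2.48*exp(b) - 1.26)^2 = (-0.387*exp(2*b) + 0.2658*exp(b) + 0.0744)*exp(b)/(4.3*exp(3*b) - 4.43*exp(2*b) - 2.48*exp(b) + 1.26)^2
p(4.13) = 0.00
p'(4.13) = -0.00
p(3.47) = 0.00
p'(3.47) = -0.00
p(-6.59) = 0.02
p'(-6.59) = 0.00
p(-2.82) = 0.03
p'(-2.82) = 0.00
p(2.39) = 0.00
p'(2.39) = -0.00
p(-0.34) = -0.03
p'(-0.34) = 0.03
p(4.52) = 0.00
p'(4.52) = -0.00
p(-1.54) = 0.05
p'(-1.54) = 0.08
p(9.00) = 0.00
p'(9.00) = 0.00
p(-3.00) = 0.03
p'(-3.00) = 0.00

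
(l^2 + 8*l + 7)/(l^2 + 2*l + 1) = (l + 7)/(l + 1)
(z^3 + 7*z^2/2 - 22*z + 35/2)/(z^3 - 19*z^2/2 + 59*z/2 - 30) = (z^2 + 6*z - 7)/(z^2 - 7*z + 12)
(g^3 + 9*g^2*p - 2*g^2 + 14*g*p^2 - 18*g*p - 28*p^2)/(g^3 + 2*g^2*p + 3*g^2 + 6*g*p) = (g^2 + 7*g*p - 2*g - 14*p)/(g*(g + 3))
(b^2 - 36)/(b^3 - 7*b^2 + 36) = (b + 6)/(b^2 - b - 6)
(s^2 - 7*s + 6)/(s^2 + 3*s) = (s^2 - 7*s + 6)/(s*(s + 3))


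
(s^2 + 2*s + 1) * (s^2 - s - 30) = s^4 + s^3 - 31*s^2 - 61*s - 30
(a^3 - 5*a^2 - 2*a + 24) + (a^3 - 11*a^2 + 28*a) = 2*a^3 - 16*a^2 + 26*a + 24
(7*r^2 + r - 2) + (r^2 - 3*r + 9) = 8*r^2 - 2*r + 7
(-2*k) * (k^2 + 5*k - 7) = -2*k^3 - 10*k^2 + 14*k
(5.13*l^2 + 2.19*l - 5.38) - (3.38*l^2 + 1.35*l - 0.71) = 1.75*l^2 + 0.84*l - 4.67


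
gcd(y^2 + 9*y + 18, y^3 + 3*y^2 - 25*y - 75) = y + 3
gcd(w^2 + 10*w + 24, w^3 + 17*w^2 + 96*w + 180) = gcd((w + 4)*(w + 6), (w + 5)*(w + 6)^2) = w + 6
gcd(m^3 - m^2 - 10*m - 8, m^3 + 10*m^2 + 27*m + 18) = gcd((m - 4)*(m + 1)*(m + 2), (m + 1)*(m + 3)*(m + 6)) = m + 1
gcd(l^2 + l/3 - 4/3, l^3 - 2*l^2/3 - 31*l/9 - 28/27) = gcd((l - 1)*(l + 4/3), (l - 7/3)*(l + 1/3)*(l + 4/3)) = l + 4/3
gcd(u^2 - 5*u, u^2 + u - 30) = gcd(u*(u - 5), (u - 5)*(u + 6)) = u - 5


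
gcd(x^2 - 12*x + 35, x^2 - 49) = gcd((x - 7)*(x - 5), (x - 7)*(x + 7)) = x - 7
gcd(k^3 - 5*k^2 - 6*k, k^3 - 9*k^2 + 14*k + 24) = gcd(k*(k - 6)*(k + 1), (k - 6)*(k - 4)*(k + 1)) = k^2 - 5*k - 6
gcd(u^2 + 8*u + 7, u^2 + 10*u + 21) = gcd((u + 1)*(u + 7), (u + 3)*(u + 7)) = u + 7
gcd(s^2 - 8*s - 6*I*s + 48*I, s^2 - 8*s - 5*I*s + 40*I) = s - 8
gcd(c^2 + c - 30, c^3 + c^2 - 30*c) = c^2 + c - 30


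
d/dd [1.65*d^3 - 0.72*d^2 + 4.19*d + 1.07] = 4.95*d^2 - 1.44*d + 4.19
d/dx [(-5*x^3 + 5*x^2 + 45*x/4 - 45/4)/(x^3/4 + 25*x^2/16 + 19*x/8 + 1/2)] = 20*(-116*x^4 - 376*x^3 - 61*x^2 + 514*x + 414)/(16*x^6 + 200*x^5 + 929*x^4 + 1964*x^3 + 1844*x^2 + 608*x + 64)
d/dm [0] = 0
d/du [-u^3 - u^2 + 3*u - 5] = -3*u^2 - 2*u + 3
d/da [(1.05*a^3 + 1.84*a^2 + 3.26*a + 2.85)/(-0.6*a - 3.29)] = (-1.26*a^3 - 11.4675*a^2 - 12.1072*a - 9.0154)/(0.36*a^2 + 3.948*a + 10.8241)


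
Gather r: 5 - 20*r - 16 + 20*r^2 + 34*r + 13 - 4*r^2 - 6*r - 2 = 16*r^2 + 8*r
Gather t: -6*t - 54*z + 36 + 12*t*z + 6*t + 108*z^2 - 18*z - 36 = 12*t*z + 108*z^2 - 72*z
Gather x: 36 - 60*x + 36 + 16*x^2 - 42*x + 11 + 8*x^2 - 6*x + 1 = 24*x^2 - 108*x + 84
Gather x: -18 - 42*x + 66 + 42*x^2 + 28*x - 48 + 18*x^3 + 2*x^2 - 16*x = 18*x^3 + 44*x^2 - 30*x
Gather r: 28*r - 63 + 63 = 28*r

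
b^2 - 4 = (b - 2)*(b + 2)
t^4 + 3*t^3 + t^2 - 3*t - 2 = (t - 1)*(t + 1)^2*(t + 2)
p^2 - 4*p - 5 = (p - 5)*(p + 1)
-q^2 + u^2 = (-q + u)*(q + u)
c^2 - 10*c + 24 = (c - 6)*(c - 4)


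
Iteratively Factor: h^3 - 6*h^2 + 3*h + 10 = (h - 2)*(h^2 - 4*h - 5) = (h - 2)*(h + 1)*(h - 5)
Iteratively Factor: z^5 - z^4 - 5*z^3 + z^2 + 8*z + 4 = (z - 2)*(z^4 + z^3 - 3*z^2 - 5*z - 2) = (z - 2)*(z + 1)*(z^3 - 3*z - 2) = (z - 2)*(z + 1)^2*(z^2 - z - 2) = (z - 2)*(z + 1)^3*(z - 2)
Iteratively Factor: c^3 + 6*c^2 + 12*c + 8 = (c + 2)*(c^2 + 4*c + 4) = (c + 2)^2*(c + 2)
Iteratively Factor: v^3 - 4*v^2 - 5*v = (v)*(v^2 - 4*v - 5) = v*(v + 1)*(v - 5)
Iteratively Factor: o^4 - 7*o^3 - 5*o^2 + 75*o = (o + 3)*(o^3 - 10*o^2 + 25*o) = o*(o + 3)*(o^2 - 10*o + 25) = o*(o - 5)*(o + 3)*(o - 5)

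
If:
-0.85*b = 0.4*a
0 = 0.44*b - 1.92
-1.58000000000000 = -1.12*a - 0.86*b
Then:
No Solution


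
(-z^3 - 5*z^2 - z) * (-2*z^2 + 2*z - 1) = 2*z^5 + 8*z^4 - 7*z^3 + 3*z^2 + z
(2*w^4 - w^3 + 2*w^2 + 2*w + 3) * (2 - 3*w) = -6*w^5 + 7*w^4 - 8*w^3 - 2*w^2 - 5*w + 6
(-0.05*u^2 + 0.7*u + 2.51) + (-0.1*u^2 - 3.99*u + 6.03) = -0.15*u^2 - 3.29*u + 8.54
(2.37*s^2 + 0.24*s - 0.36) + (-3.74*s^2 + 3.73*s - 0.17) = -1.37*s^2 + 3.97*s - 0.53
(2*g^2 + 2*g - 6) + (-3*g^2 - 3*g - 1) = -g^2 - g - 7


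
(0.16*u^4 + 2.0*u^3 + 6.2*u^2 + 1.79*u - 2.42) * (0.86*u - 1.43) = 0.1376*u^5 + 1.4912*u^4 + 2.472*u^3 - 7.3266*u^2 - 4.6409*u + 3.4606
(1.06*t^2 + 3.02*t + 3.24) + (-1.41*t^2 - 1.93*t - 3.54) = -0.35*t^2 + 1.09*t - 0.3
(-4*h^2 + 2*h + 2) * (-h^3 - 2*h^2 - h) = 4*h^5 + 6*h^4 - 2*h^3 - 6*h^2 - 2*h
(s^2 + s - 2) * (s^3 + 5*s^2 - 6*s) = s^5 + 6*s^4 - 3*s^3 - 16*s^2 + 12*s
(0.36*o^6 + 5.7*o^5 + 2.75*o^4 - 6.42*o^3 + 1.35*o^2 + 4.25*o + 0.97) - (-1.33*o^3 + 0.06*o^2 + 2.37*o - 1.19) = 0.36*o^6 + 5.7*o^5 + 2.75*o^4 - 5.09*o^3 + 1.29*o^2 + 1.88*o + 2.16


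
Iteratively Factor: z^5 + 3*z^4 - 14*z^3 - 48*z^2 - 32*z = (z - 4)*(z^4 + 7*z^3 + 14*z^2 + 8*z) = (z - 4)*(z + 1)*(z^3 + 6*z^2 + 8*z) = (z - 4)*(z + 1)*(z + 4)*(z^2 + 2*z) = z*(z - 4)*(z + 1)*(z + 4)*(z + 2)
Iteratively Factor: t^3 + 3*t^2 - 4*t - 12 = (t - 2)*(t^2 + 5*t + 6) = (t - 2)*(t + 3)*(t + 2)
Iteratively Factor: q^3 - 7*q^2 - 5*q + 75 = (q - 5)*(q^2 - 2*q - 15) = (q - 5)*(q + 3)*(q - 5)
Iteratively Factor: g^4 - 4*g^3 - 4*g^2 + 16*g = (g)*(g^3 - 4*g^2 - 4*g + 16) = g*(g + 2)*(g^2 - 6*g + 8) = g*(g - 4)*(g + 2)*(g - 2)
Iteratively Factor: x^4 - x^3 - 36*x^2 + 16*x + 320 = (x + 4)*(x^3 - 5*x^2 - 16*x + 80) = (x + 4)^2*(x^2 - 9*x + 20) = (x - 4)*(x + 4)^2*(x - 5)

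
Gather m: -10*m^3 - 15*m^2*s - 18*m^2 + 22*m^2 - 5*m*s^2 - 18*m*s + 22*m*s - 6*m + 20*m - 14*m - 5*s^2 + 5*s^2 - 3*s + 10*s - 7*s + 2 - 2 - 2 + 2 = -10*m^3 + m^2*(4 - 15*s) + m*(-5*s^2 + 4*s)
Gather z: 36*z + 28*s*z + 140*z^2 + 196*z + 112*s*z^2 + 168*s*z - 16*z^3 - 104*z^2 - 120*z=-16*z^3 + z^2*(112*s + 36) + z*(196*s + 112)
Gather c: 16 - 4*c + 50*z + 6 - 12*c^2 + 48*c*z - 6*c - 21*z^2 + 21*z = -12*c^2 + c*(48*z - 10) - 21*z^2 + 71*z + 22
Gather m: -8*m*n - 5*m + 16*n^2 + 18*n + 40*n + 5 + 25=m*(-8*n - 5) + 16*n^2 + 58*n + 30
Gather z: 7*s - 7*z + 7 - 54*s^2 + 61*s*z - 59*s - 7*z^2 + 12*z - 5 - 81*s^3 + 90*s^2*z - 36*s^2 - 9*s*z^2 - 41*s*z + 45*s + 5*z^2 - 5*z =-81*s^3 - 90*s^2 - 7*s + z^2*(-9*s - 2) + z*(90*s^2 + 20*s) + 2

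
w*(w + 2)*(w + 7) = w^3 + 9*w^2 + 14*w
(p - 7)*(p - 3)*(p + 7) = p^3 - 3*p^2 - 49*p + 147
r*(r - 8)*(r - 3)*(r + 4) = r^4 - 7*r^3 - 20*r^2 + 96*r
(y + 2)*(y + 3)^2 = y^3 + 8*y^2 + 21*y + 18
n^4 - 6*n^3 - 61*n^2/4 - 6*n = n*(n - 8)*(n + 1/2)*(n + 3/2)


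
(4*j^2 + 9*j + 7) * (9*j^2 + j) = 36*j^4 + 85*j^3 + 72*j^2 + 7*j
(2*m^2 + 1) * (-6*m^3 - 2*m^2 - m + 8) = -12*m^5 - 4*m^4 - 8*m^3 + 14*m^2 - m + 8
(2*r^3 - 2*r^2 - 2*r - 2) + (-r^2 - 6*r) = 2*r^3 - 3*r^2 - 8*r - 2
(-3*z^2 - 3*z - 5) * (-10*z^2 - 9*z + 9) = 30*z^4 + 57*z^3 + 50*z^2 + 18*z - 45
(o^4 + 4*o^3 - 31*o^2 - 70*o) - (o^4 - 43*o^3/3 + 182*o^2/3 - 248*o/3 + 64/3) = 55*o^3/3 - 275*o^2/3 + 38*o/3 - 64/3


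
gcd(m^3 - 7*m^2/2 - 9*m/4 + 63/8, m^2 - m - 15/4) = m + 3/2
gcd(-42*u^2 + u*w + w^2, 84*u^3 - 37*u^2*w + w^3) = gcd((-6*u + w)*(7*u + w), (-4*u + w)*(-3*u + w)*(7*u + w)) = 7*u + w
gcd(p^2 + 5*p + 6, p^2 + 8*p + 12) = p + 2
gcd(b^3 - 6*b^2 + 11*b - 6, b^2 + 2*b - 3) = b - 1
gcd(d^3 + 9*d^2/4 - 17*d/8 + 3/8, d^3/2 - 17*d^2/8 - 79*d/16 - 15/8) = 1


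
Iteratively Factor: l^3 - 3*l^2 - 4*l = (l + 1)*(l^2 - 4*l) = l*(l + 1)*(l - 4)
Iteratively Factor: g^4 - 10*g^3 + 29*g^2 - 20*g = (g - 1)*(g^3 - 9*g^2 + 20*g) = g*(g - 1)*(g^2 - 9*g + 20) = g*(g - 5)*(g - 1)*(g - 4)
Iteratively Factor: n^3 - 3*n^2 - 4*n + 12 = (n + 2)*(n^2 - 5*n + 6) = (n - 3)*(n + 2)*(n - 2)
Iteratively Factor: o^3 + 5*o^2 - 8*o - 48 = (o + 4)*(o^2 + o - 12) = (o - 3)*(o + 4)*(o + 4)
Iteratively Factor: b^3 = (b)*(b^2) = b^2*(b)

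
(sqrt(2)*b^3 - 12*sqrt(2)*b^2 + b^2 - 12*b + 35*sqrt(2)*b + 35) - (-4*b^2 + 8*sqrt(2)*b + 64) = sqrt(2)*b^3 - 12*sqrt(2)*b^2 + 5*b^2 - 12*b + 27*sqrt(2)*b - 29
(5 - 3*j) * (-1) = 3*j - 5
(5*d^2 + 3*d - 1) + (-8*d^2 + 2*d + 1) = -3*d^2 + 5*d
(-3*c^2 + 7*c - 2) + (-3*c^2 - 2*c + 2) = -6*c^2 + 5*c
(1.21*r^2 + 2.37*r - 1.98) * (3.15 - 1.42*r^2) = -1.7182*r^4 - 3.3654*r^3 + 6.6231*r^2 + 7.4655*r - 6.237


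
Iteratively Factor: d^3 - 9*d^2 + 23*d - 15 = (d - 5)*(d^2 - 4*d + 3) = (d - 5)*(d - 1)*(d - 3)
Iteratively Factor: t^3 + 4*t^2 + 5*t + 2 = (t + 1)*(t^2 + 3*t + 2) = (t + 1)^2*(t + 2)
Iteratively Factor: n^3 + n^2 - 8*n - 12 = (n + 2)*(n^2 - n - 6) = (n + 2)^2*(n - 3)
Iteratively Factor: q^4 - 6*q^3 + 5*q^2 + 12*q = (q)*(q^3 - 6*q^2 + 5*q + 12) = q*(q - 4)*(q^2 - 2*q - 3) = q*(q - 4)*(q + 1)*(q - 3)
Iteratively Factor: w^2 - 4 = (w + 2)*(w - 2)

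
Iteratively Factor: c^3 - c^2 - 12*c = (c - 4)*(c^2 + 3*c) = (c - 4)*(c + 3)*(c)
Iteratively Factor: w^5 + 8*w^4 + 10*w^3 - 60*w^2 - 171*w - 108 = (w + 3)*(w^4 + 5*w^3 - 5*w^2 - 45*w - 36) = (w + 3)^2*(w^3 + 2*w^2 - 11*w - 12) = (w + 1)*(w + 3)^2*(w^2 + w - 12) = (w - 3)*(w + 1)*(w + 3)^2*(w + 4)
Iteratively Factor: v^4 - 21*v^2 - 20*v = (v + 4)*(v^3 - 4*v^2 - 5*v) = (v + 1)*(v + 4)*(v^2 - 5*v) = (v - 5)*(v + 1)*(v + 4)*(v)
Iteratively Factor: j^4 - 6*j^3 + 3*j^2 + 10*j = (j - 2)*(j^3 - 4*j^2 - 5*j) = (j - 5)*(j - 2)*(j^2 + j) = j*(j - 5)*(j - 2)*(j + 1)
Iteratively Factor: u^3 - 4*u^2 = (u)*(u^2 - 4*u) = u^2*(u - 4)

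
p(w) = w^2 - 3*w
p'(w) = 2*w - 3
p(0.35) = -0.93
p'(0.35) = -2.30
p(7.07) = 28.77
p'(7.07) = 11.14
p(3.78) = 2.95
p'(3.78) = 4.56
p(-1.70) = 7.99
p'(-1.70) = -6.40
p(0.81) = -1.77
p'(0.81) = -1.38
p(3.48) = 1.67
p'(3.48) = 3.96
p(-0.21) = 0.67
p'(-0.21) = -3.42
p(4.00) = 4.00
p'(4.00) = 5.00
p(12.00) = 108.00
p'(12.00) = 21.00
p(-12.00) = 180.00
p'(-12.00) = -27.00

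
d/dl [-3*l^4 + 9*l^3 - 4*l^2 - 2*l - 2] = -12*l^3 + 27*l^2 - 8*l - 2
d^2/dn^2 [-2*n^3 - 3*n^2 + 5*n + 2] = -12*n - 6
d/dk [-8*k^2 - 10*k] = -16*k - 10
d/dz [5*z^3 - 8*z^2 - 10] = z*(15*z - 16)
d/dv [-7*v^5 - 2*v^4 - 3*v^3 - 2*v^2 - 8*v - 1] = -35*v^4 - 8*v^3 - 9*v^2 - 4*v - 8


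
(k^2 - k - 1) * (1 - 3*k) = -3*k^3 + 4*k^2 + 2*k - 1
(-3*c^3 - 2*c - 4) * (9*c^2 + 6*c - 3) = -27*c^5 - 18*c^4 - 9*c^3 - 48*c^2 - 18*c + 12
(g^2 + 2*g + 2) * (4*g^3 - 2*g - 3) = 4*g^5 + 8*g^4 + 6*g^3 - 7*g^2 - 10*g - 6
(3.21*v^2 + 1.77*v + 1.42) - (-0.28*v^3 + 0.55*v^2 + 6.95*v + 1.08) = 0.28*v^3 + 2.66*v^2 - 5.18*v + 0.34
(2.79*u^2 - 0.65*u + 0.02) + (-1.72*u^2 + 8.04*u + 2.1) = 1.07*u^2 + 7.39*u + 2.12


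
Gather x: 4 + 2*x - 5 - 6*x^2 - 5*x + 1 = -6*x^2 - 3*x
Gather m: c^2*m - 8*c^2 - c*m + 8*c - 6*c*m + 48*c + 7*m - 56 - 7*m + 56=-8*c^2 + 56*c + m*(c^2 - 7*c)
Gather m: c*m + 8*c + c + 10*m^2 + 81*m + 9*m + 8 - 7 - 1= 9*c + 10*m^2 + m*(c + 90)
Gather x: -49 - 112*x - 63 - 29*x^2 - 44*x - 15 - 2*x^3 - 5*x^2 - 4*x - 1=-2*x^3 - 34*x^2 - 160*x - 128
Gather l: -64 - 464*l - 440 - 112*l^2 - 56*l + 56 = -112*l^2 - 520*l - 448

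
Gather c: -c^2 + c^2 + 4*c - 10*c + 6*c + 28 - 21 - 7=0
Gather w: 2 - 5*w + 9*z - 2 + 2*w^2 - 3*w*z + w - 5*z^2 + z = 2*w^2 + w*(-3*z - 4) - 5*z^2 + 10*z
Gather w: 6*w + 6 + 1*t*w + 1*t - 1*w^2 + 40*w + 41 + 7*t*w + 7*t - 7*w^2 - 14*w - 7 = 8*t - 8*w^2 + w*(8*t + 32) + 40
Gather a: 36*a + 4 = 36*a + 4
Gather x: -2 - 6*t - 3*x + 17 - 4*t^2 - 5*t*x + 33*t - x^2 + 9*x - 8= -4*t^2 + 27*t - x^2 + x*(6 - 5*t) + 7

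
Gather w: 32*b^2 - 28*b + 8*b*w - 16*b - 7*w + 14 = 32*b^2 - 44*b + w*(8*b - 7) + 14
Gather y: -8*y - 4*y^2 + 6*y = -4*y^2 - 2*y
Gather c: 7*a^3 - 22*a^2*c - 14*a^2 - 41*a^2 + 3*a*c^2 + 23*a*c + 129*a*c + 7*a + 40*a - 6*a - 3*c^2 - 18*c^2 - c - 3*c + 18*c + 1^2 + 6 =7*a^3 - 55*a^2 + 41*a + c^2*(3*a - 21) + c*(-22*a^2 + 152*a + 14) + 7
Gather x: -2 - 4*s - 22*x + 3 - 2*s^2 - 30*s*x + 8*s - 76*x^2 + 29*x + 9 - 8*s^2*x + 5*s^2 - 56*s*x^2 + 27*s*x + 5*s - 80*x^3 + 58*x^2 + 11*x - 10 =3*s^2 + 9*s - 80*x^3 + x^2*(-56*s - 18) + x*(-8*s^2 - 3*s + 18)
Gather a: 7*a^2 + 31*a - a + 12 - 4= 7*a^2 + 30*a + 8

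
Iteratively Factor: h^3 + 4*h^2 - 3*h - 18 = (h + 3)*(h^2 + h - 6) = (h + 3)^2*(h - 2)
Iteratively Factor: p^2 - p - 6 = (p - 3)*(p + 2)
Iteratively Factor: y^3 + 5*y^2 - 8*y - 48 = (y + 4)*(y^2 + y - 12) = (y + 4)^2*(y - 3)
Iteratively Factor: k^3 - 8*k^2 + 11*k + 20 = (k - 5)*(k^2 - 3*k - 4) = (k - 5)*(k + 1)*(k - 4)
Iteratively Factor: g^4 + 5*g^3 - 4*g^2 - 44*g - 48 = (g + 4)*(g^3 + g^2 - 8*g - 12) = (g + 2)*(g + 4)*(g^2 - g - 6) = (g + 2)^2*(g + 4)*(g - 3)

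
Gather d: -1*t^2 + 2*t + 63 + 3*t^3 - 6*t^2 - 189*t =3*t^3 - 7*t^2 - 187*t + 63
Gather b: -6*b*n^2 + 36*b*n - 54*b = b*(-6*n^2 + 36*n - 54)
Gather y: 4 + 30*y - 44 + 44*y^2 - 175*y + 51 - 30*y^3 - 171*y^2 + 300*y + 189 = -30*y^3 - 127*y^2 + 155*y + 200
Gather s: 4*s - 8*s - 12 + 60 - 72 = -4*s - 24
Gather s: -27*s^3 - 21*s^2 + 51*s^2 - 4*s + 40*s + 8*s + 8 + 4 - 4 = -27*s^3 + 30*s^2 + 44*s + 8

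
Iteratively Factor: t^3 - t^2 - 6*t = (t)*(t^2 - t - 6) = t*(t - 3)*(t + 2)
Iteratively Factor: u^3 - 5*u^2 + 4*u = (u - 4)*(u^2 - u) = (u - 4)*(u - 1)*(u)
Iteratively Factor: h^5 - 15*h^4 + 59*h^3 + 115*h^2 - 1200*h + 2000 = (h - 5)*(h^4 - 10*h^3 + 9*h^2 + 160*h - 400) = (h - 5)*(h + 4)*(h^3 - 14*h^2 + 65*h - 100) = (h - 5)^2*(h + 4)*(h^2 - 9*h + 20) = (h - 5)^2*(h - 4)*(h + 4)*(h - 5)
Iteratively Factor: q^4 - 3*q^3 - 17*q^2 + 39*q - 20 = (q - 5)*(q^3 + 2*q^2 - 7*q + 4) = (q - 5)*(q + 4)*(q^2 - 2*q + 1) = (q - 5)*(q - 1)*(q + 4)*(q - 1)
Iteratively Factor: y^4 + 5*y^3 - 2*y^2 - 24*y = (y - 2)*(y^3 + 7*y^2 + 12*y) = (y - 2)*(y + 3)*(y^2 + 4*y) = y*(y - 2)*(y + 3)*(y + 4)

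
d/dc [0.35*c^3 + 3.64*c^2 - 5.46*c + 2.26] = 1.05*c^2 + 7.28*c - 5.46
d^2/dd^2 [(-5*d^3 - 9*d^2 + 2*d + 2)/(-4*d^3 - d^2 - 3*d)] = 4*(62*d^6 - 138*d^5 - 270*d^4 - 12*d^3 - 39*d^2 - 9*d - 9)/(d^3*(64*d^6 + 48*d^5 + 156*d^4 + 73*d^3 + 117*d^2 + 27*d + 27))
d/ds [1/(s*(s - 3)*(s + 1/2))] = 2*(-6*s^2 + 10*s + 3)/(s^2*(4*s^4 - 20*s^3 + 13*s^2 + 30*s + 9))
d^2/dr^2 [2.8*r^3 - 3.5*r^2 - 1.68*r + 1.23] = 16.8*r - 7.0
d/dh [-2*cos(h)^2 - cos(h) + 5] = (4*cos(h) + 1)*sin(h)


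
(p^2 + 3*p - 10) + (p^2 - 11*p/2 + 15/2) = 2*p^2 - 5*p/2 - 5/2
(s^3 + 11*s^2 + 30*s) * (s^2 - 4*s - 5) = s^5 + 7*s^4 - 19*s^3 - 175*s^2 - 150*s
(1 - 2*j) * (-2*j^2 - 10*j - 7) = 4*j^3 + 18*j^2 + 4*j - 7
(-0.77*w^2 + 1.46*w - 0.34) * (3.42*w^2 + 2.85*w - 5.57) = -2.6334*w^4 + 2.7987*w^3 + 7.2871*w^2 - 9.1012*w + 1.8938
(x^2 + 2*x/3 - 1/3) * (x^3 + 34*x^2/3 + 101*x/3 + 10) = x^5 + 12*x^4 + 368*x^3/9 + 86*x^2/3 - 41*x/9 - 10/3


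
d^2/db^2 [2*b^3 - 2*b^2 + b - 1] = 12*b - 4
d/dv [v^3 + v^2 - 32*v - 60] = 3*v^2 + 2*v - 32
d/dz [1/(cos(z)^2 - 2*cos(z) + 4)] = 2*(cos(z) - 1)*sin(z)/(cos(z)^2 - 2*cos(z) + 4)^2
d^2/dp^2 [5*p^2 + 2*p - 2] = 10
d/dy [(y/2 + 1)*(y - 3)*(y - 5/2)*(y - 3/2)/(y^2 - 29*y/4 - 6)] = (32*y^5 - 428*y^4 + 776*y^3 + 913*y^2 + 384*y - 4554)/(2*(16*y^4 - 232*y^3 + 649*y^2 + 1392*y + 576))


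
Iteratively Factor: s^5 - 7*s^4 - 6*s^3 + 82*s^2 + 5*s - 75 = (s + 1)*(s^4 - 8*s^3 + 2*s^2 + 80*s - 75) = (s - 5)*(s + 1)*(s^3 - 3*s^2 - 13*s + 15) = (s - 5)*(s + 1)*(s + 3)*(s^2 - 6*s + 5) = (s - 5)*(s - 1)*(s + 1)*(s + 3)*(s - 5)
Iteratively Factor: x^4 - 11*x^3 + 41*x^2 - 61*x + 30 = (x - 1)*(x^3 - 10*x^2 + 31*x - 30) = (x - 2)*(x - 1)*(x^2 - 8*x + 15) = (x - 3)*(x - 2)*(x - 1)*(x - 5)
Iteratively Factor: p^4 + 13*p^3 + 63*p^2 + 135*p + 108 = (p + 3)*(p^3 + 10*p^2 + 33*p + 36) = (p + 3)*(p + 4)*(p^2 + 6*p + 9) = (p + 3)^2*(p + 4)*(p + 3)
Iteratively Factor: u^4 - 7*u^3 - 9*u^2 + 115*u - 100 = (u - 5)*(u^3 - 2*u^2 - 19*u + 20) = (u - 5)*(u - 1)*(u^2 - u - 20) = (u - 5)^2*(u - 1)*(u + 4)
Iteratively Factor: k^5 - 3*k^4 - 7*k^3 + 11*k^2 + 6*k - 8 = (k + 2)*(k^4 - 5*k^3 + 3*k^2 + 5*k - 4) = (k - 1)*(k + 2)*(k^3 - 4*k^2 - k + 4) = (k - 1)*(k + 1)*(k + 2)*(k^2 - 5*k + 4) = (k - 4)*(k - 1)*(k + 1)*(k + 2)*(k - 1)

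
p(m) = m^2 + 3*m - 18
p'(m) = 2*m + 3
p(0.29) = -17.05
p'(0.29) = 3.58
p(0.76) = -15.14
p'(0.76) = 4.52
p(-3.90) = -14.49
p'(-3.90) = -4.80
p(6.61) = 45.52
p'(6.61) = 16.22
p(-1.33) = -20.22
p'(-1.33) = 0.34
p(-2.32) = -19.58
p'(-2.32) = -1.64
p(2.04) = -7.72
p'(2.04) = 7.08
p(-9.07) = 37.05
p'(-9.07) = -15.14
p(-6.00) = 0.00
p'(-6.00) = -9.00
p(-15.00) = 162.00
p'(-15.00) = -27.00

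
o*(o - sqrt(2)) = o^2 - sqrt(2)*o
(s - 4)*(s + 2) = s^2 - 2*s - 8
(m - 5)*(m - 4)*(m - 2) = m^3 - 11*m^2 + 38*m - 40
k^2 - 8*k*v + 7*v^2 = (k - 7*v)*(k - v)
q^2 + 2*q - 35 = (q - 5)*(q + 7)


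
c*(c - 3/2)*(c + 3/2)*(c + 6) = c^4 + 6*c^3 - 9*c^2/4 - 27*c/2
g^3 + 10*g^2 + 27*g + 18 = (g + 1)*(g + 3)*(g + 6)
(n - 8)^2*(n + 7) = n^3 - 9*n^2 - 48*n + 448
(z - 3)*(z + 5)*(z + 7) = z^3 + 9*z^2 - z - 105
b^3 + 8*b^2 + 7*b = b*(b + 1)*(b + 7)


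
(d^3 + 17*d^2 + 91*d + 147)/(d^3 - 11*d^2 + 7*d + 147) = (d^2 + 14*d + 49)/(d^2 - 14*d + 49)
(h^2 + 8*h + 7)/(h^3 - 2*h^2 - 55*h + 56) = (h + 1)/(h^2 - 9*h + 8)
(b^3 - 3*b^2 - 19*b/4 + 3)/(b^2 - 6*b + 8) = (b^2 + b - 3/4)/(b - 2)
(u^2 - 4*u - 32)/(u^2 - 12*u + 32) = (u + 4)/(u - 4)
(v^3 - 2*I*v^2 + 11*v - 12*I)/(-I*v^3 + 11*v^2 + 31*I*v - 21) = (I*v^2 + 5*v - 4*I)/(v^2 + 8*I*v - 7)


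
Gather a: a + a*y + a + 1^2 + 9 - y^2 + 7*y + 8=a*(y + 2) - y^2 + 7*y + 18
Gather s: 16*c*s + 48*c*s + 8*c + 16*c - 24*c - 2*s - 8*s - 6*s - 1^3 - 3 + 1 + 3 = s*(64*c - 16)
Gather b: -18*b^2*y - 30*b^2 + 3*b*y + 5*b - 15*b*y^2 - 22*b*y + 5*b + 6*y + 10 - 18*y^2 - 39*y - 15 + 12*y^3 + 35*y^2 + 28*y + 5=b^2*(-18*y - 30) + b*(-15*y^2 - 19*y + 10) + 12*y^3 + 17*y^2 - 5*y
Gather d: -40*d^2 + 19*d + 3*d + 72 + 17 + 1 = -40*d^2 + 22*d + 90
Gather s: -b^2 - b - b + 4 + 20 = -b^2 - 2*b + 24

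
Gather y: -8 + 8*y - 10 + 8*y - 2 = 16*y - 20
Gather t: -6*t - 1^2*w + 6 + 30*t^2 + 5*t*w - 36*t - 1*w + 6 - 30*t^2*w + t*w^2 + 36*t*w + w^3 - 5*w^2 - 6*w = t^2*(30 - 30*w) + t*(w^2 + 41*w - 42) + w^3 - 5*w^2 - 8*w + 12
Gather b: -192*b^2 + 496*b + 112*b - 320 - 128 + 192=-192*b^2 + 608*b - 256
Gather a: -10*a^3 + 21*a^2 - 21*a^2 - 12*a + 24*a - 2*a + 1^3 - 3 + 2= -10*a^3 + 10*a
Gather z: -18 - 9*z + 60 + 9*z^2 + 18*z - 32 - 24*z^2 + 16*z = -15*z^2 + 25*z + 10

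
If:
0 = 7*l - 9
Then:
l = 9/7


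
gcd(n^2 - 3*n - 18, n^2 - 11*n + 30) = n - 6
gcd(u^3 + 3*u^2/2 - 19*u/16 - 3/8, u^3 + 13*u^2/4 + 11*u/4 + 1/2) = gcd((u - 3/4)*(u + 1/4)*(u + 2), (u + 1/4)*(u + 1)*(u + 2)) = u^2 + 9*u/4 + 1/2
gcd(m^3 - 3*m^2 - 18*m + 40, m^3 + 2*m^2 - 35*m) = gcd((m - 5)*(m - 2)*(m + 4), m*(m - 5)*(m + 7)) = m - 5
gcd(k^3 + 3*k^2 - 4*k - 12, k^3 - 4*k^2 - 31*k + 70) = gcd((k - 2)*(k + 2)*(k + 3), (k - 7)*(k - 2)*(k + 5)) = k - 2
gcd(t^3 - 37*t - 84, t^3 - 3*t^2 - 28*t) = t^2 - 3*t - 28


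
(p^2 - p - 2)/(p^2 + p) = (p - 2)/p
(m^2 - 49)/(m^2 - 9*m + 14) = (m + 7)/(m - 2)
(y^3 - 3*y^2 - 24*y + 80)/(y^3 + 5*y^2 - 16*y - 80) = (y - 4)/(y + 4)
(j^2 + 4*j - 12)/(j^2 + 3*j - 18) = (j - 2)/(j - 3)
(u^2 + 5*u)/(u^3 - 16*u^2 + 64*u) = (u + 5)/(u^2 - 16*u + 64)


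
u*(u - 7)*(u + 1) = u^3 - 6*u^2 - 7*u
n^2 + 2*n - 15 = (n - 3)*(n + 5)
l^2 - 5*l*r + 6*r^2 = (l - 3*r)*(l - 2*r)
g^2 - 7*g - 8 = (g - 8)*(g + 1)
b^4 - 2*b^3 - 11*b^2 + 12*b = b*(b - 4)*(b - 1)*(b + 3)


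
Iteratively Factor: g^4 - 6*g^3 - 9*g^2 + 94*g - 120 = (g - 2)*(g^3 - 4*g^2 - 17*g + 60) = (g - 5)*(g - 2)*(g^2 + g - 12) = (g - 5)*(g - 2)*(g + 4)*(g - 3)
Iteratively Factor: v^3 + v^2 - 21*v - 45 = (v - 5)*(v^2 + 6*v + 9) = (v - 5)*(v + 3)*(v + 3)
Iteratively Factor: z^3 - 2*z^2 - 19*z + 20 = (z - 1)*(z^2 - z - 20) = (z - 1)*(z + 4)*(z - 5)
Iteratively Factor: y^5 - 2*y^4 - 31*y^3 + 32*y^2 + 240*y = (y + 4)*(y^4 - 6*y^3 - 7*y^2 + 60*y) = (y - 4)*(y + 4)*(y^3 - 2*y^2 - 15*y) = (y - 4)*(y + 3)*(y + 4)*(y^2 - 5*y) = (y - 5)*(y - 4)*(y + 3)*(y + 4)*(y)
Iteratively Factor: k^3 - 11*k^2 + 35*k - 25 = (k - 5)*(k^2 - 6*k + 5) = (k - 5)*(k - 1)*(k - 5)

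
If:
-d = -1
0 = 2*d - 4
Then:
No Solution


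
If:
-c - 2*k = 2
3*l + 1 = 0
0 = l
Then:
No Solution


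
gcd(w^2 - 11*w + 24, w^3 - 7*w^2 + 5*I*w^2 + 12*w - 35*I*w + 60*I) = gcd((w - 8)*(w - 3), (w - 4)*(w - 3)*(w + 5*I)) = w - 3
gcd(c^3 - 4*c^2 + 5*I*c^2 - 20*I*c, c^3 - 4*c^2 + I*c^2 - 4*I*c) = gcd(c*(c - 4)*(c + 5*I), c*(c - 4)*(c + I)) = c^2 - 4*c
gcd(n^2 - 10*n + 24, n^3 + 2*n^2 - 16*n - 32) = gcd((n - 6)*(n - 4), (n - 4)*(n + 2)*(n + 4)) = n - 4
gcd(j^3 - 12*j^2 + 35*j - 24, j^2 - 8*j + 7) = j - 1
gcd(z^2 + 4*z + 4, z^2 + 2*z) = z + 2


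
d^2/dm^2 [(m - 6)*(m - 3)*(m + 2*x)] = 6*m + 4*x - 18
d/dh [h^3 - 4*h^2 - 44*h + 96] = 3*h^2 - 8*h - 44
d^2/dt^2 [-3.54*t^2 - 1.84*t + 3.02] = -7.08000000000000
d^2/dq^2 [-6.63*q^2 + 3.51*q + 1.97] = -13.2600000000000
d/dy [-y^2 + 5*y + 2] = 5 - 2*y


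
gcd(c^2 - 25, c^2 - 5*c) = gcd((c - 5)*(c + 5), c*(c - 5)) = c - 5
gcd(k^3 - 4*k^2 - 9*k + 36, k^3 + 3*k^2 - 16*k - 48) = k^2 - k - 12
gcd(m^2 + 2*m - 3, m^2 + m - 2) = m - 1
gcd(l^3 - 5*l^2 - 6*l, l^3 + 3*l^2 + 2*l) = l^2 + l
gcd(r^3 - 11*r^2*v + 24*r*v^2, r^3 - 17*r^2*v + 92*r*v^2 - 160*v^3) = r - 8*v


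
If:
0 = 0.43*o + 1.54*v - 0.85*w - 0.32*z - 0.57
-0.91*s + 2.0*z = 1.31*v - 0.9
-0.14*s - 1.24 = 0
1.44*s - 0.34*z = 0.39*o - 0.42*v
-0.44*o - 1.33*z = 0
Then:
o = -20.18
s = -8.86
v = 17.03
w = 17.47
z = 6.68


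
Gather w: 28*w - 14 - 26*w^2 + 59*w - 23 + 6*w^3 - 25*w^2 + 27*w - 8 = 6*w^3 - 51*w^2 + 114*w - 45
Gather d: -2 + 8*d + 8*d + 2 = 16*d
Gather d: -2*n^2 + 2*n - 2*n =-2*n^2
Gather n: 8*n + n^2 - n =n^2 + 7*n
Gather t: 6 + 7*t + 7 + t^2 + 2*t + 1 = t^2 + 9*t + 14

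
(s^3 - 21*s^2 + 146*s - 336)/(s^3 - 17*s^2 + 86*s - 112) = (s - 6)/(s - 2)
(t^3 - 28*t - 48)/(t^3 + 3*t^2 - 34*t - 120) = (t + 2)/(t + 5)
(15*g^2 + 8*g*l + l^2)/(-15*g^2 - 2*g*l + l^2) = (-5*g - l)/(5*g - l)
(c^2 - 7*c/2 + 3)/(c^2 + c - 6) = (c - 3/2)/(c + 3)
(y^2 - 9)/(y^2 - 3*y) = (y + 3)/y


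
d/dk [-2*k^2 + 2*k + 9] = 2 - 4*k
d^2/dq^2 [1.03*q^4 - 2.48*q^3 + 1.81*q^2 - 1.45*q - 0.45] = 12.36*q^2 - 14.88*q + 3.62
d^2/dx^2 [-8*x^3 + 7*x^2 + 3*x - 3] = 14 - 48*x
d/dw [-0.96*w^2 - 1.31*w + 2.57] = -1.92*w - 1.31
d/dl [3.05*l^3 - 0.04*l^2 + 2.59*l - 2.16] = 9.15*l^2 - 0.08*l + 2.59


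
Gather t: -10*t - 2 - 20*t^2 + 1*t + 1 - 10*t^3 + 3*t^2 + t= -10*t^3 - 17*t^2 - 8*t - 1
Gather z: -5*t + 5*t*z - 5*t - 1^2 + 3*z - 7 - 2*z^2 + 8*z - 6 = -10*t - 2*z^2 + z*(5*t + 11) - 14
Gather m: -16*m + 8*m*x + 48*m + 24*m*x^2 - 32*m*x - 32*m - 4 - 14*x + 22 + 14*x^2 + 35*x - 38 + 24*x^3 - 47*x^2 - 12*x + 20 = m*(24*x^2 - 24*x) + 24*x^3 - 33*x^2 + 9*x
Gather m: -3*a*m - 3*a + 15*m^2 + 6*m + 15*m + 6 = -3*a + 15*m^2 + m*(21 - 3*a) + 6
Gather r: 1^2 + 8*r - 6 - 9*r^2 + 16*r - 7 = -9*r^2 + 24*r - 12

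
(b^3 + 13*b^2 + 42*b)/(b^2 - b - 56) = b*(b + 6)/(b - 8)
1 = 1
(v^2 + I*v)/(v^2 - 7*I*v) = (v + I)/(v - 7*I)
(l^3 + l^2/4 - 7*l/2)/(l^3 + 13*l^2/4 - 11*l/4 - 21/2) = l/(l + 3)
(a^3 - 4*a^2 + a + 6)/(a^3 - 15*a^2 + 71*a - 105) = (a^2 - a - 2)/(a^2 - 12*a + 35)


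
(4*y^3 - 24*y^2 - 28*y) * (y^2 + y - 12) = 4*y^5 - 20*y^4 - 100*y^3 + 260*y^2 + 336*y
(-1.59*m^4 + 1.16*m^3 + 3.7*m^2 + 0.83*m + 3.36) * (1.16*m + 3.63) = -1.8444*m^5 - 4.4261*m^4 + 8.5028*m^3 + 14.3938*m^2 + 6.9105*m + 12.1968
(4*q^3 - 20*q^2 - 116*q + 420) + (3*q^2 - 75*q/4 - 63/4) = 4*q^3 - 17*q^2 - 539*q/4 + 1617/4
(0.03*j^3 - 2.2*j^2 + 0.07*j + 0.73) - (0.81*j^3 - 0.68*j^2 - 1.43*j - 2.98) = -0.78*j^3 - 1.52*j^2 + 1.5*j + 3.71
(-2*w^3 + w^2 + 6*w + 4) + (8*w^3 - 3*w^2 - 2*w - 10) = 6*w^3 - 2*w^2 + 4*w - 6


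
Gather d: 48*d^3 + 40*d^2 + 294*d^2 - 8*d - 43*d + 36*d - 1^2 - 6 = 48*d^3 + 334*d^2 - 15*d - 7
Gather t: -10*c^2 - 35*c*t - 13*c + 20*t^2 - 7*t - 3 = -10*c^2 - 13*c + 20*t^2 + t*(-35*c - 7) - 3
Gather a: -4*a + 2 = 2 - 4*a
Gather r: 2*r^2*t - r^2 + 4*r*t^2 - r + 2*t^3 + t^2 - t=r^2*(2*t - 1) + r*(4*t^2 - 1) + 2*t^3 + t^2 - t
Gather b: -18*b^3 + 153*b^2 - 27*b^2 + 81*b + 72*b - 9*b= -18*b^3 + 126*b^2 + 144*b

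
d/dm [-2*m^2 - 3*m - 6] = -4*m - 3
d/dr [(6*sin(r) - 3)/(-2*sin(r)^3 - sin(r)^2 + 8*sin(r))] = 6*(2*sin(r) - sin(3*r) + cos(2*r) + 3)*cos(r)/((sin(r) - cos(2*r) - 7)^2*sin(r)^2)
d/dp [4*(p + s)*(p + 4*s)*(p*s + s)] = 4*s*(3*p^2 + 10*p*s + 2*p + 4*s^2 + 5*s)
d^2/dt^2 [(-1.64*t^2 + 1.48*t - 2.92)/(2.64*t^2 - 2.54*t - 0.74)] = (-1.36435199999994*t^3 - 141.330816*t^2 + 134.83008*t - 56.446112)/(18.399744*t^6 - 53.108352*t^5 + 35.62416*t^4 + 13.3858*t^3 - 9.98556*t^2 - 4.172712*t - 0.405224)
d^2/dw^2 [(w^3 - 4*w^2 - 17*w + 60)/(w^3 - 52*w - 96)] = 2*(-4*w^6 + 105*w^5 + 312*w^4 - 868*w^3 - 4176*w^2 + 44928*w + 210240)/(w^9 - 156*w^7 - 288*w^6 + 8112*w^5 + 29952*w^4 - 112960*w^3 - 778752*w^2 - 1437696*w - 884736)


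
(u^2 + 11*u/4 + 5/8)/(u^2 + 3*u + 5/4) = (4*u + 1)/(2*(2*u + 1))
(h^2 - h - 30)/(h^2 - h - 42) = (-h^2 + h + 30)/(-h^2 + h + 42)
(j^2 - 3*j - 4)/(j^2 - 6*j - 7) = (j - 4)/(j - 7)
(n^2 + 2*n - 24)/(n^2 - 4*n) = (n + 6)/n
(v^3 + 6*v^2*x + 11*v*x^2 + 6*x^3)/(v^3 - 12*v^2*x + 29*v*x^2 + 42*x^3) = (v^2 + 5*v*x + 6*x^2)/(v^2 - 13*v*x + 42*x^2)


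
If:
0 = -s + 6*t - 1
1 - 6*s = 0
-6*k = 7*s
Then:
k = -7/36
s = 1/6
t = 7/36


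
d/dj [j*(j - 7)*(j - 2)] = 3*j^2 - 18*j + 14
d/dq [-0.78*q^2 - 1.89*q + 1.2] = -1.56*q - 1.89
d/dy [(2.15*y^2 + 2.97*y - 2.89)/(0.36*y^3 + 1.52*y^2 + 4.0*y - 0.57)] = (-0.774*y^4 - 2.1384*y^3 + 7.2068*y^2 + 6.3346*y + 9.8671)/(0.1296*y^6 + 1.0944*y^5 + 5.1904*y^4 + 11.7496*y^3 + 14.2672*y^2 - 4.56*y + 0.3249)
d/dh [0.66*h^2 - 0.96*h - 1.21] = 1.32*h - 0.96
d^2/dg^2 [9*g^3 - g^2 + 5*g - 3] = 54*g - 2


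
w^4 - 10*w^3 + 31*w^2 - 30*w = w*(w - 5)*(w - 3)*(w - 2)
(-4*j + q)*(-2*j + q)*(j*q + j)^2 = 8*j^4*q^2 + 16*j^4*q + 8*j^4 - 6*j^3*q^3 - 12*j^3*q^2 - 6*j^3*q + j^2*q^4 + 2*j^2*q^3 + j^2*q^2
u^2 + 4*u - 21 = (u - 3)*(u + 7)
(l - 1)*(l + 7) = l^2 + 6*l - 7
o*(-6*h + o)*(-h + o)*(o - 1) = 6*h^2*o^2 - 6*h^2*o - 7*h*o^3 + 7*h*o^2 + o^4 - o^3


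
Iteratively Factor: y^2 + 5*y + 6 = (y + 3)*(y + 2)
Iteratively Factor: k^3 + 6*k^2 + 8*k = (k)*(k^2 + 6*k + 8) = k*(k + 2)*(k + 4)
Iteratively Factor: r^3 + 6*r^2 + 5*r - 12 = (r + 3)*(r^2 + 3*r - 4) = (r + 3)*(r + 4)*(r - 1)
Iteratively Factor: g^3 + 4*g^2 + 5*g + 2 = (g + 1)*(g^2 + 3*g + 2) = (g + 1)*(g + 2)*(g + 1)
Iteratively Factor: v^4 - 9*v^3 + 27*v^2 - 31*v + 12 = (v - 3)*(v^3 - 6*v^2 + 9*v - 4) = (v - 4)*(v - 3)*(v^2 - 2*v + 1) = (v - 4)*(v - 3)*(v - 1)*(v - 1)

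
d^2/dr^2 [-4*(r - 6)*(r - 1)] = -8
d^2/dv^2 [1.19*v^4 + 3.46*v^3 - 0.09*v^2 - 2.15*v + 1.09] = 14.28*v^2 + 20.76*v - 0.18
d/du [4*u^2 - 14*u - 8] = 8*u - 14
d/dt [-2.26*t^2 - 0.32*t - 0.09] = -4.52*t - 0.32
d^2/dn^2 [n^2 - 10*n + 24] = 2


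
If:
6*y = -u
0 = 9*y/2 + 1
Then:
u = 4/3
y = -2/9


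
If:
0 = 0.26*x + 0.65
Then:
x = -2.50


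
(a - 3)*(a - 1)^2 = a^3 - 5*a^2 + 7*a - 3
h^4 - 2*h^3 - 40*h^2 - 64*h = h*(h - 8)*(h + 2)*(h + 4)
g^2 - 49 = (g - 7)*(g + 7)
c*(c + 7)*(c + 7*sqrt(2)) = c^3 + 7*c^2 + 7*sqrt(2)*c^2 + 49*sqrt(2)*c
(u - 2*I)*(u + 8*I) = u^2 + 6*I*u + 16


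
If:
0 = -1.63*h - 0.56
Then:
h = -0.34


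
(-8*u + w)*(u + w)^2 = -8*u^3 - 15*u^2*w - 6*u*w^2 + w^3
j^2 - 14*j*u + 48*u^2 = (j - 8*u)*(j - 6*u)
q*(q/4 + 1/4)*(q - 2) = q^3/4 - q^2/4 - q/2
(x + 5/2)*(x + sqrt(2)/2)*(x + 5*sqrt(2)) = x^3 + 5*x^2/2 + 11*sqrt(2)*x^2/2 + 5*x + 55*sqrt(2)*x/4 + 25/2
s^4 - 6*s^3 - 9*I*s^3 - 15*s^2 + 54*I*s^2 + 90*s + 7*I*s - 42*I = (s - 6)*(s - 7*I)*(s - I)^2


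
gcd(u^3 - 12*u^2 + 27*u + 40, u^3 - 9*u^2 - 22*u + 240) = u - 8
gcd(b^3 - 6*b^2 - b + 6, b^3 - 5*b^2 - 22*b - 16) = b + 1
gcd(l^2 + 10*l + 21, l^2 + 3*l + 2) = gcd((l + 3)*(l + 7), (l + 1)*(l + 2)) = 1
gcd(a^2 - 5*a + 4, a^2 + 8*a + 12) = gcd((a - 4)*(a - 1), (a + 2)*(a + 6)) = 1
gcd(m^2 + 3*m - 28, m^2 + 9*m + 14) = m + 7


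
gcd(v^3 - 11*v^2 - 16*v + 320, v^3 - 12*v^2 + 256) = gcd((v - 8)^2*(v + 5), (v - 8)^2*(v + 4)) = v^2 - 16*v + 64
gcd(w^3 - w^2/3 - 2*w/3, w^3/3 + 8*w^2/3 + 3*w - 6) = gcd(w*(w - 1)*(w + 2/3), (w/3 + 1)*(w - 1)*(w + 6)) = w - 1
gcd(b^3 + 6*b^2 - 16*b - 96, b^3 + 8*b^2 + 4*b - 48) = b^2 + 10*b + 24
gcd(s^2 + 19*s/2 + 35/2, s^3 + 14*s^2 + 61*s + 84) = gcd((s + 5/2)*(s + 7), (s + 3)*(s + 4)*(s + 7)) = s + 7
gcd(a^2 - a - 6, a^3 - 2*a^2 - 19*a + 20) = 1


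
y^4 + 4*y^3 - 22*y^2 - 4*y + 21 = (y - 3)*(y - 1)*(y + 1)*(y + 7)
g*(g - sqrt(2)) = g^2 - sqrt(2)*g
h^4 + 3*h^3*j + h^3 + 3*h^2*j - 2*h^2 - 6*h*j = h*(h - 1)*(h + 2)*(h + 3*j)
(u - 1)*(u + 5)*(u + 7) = u^3 + 11*u^2 + 23*u - 35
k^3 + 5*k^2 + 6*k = k*(k + 2)*(k + 3)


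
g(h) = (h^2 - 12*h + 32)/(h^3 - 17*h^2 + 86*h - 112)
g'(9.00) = -0.16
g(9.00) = 0.36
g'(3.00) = -0.44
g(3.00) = 0.25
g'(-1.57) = -0.04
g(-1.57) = -0.18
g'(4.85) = -0.18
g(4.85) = -0.14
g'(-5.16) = -0.01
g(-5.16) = -0.11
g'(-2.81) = -0.02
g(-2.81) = -0.14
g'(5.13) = -0.21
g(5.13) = -0.19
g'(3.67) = -0.20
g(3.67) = 0.06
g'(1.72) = -5.12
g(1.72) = -1.54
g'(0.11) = -0.12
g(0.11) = -0.30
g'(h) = (2*h - 12)/(h^3 - 17*h^2 + 86*h - 112) + (-3*h^2 + 34*h - 86)*(h^2 - 12*h + 32)/(h^3 - 17*h^2 + 86*h - 112)^2 = (-h^2 + 8*h - 22)/(h^4 - 18*h^3 + 109*h^2 - 252*h + 196)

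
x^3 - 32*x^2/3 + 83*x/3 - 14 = (x - 7)*(x - 3)*(x - 2/3)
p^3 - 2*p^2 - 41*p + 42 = (p - 7)*(p - 1)*(p + 6)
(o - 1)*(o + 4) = o^2 + 3*o - 4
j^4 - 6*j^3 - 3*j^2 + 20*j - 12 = (j - 6)*(j - 1)^2*(j + 2)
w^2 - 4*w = w*(w - 4)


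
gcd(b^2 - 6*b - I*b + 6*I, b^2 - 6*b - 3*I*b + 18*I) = b - 6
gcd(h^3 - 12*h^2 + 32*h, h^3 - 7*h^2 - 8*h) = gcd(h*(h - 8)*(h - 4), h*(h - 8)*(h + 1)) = h^2 - 8*h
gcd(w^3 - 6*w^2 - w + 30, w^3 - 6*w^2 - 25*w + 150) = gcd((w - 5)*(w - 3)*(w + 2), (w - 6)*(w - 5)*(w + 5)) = w - 5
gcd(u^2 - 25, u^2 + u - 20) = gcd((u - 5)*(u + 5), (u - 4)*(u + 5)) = u + 5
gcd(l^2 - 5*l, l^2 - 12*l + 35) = l - 5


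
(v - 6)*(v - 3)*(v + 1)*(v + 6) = v^4 - 2*v^3 - 39*v^2 + 72*v + 108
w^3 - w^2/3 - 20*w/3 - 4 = (w - 3)*(w + 2/3)*(w + 2)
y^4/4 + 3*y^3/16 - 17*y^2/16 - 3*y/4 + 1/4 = (y/4 + 1/4)*(y - 2)*(y - 1/4)*(y + 2)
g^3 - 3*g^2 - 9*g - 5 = (g - 5)*(g + 1)^2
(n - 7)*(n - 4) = n^2 - 11*n + 28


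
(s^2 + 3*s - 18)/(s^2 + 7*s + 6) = (s - 3)/(s + 1)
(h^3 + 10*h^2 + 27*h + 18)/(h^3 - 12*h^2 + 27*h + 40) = (h^2 + 9*h + 18)/(h^2 - 13*h + 40)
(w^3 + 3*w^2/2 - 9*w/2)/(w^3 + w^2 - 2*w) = (w^2 + 3*w/2 - 9/2)/(w^2 + w - 2)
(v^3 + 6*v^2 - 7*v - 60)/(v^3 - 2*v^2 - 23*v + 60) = (v + 4)/(v - 4)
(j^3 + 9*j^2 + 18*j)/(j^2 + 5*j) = (j^2 + 9*j + 18)/(j + 5)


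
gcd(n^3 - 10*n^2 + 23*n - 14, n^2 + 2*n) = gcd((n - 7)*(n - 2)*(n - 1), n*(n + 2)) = 1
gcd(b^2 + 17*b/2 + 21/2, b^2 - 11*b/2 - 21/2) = b + 3/2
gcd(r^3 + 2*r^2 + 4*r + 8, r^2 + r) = 1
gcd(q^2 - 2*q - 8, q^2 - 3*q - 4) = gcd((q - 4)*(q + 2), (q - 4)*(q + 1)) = q - 4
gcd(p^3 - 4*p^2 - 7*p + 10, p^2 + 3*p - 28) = 1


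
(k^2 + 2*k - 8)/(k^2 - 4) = (k + 4)/(k + 2)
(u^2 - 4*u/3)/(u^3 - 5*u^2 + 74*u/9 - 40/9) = 3*u/(3*u^2 - 11*u + 10)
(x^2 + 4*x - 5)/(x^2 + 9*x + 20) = (x - 1)/(x + 4)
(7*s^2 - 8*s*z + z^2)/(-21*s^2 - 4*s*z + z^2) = (-s + z)/(3*s + z)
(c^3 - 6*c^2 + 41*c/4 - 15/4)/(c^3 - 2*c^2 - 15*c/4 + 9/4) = (2*c - 5)/(2*c + 3)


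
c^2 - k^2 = (c - k)*(c + k)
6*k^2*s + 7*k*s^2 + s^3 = s*(k + s)*(6*k + s)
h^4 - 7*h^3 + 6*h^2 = h^2*(h - 6)*(h - 1)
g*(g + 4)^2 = g^3 + 8*g^2 + 16*g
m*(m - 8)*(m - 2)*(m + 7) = m^4 - 3*m^3 - 54*m^2 + 112*m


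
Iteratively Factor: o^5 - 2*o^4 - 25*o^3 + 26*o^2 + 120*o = (o)*(o^4 - 2*o^3 - 25*o^2 + 26*o + 120) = o*(o - 5)*(o^3 + 3*o^2 - 10*o - 24) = o*(o - 5)*(o - 3)*(o^2 + 6*o + 8) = o*(o - 5)*(o - 3)*(o + 4)*(o + 2)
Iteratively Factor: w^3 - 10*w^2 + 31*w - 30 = (w - 2)*(w^2 - 8*w + 15) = (w - 5)*(w - 2)*(w - 3)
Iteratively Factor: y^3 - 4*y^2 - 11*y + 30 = (y - 5)*(y^2 + y - 6) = (y - 5)*(y - 2)*(y + 3)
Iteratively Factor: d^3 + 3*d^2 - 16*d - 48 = (d + 4)*(d^2 - d - 12) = (d + 3)*(d + 4)*(d - 4)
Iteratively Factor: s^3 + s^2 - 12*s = (s + 4)*(s^2 - 3*s) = s*(s + 4)*(s - 3)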